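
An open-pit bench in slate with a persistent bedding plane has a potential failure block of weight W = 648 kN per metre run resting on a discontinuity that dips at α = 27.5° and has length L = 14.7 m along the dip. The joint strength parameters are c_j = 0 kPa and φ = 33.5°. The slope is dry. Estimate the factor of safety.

FS = 1.27

Resolving the block weight along and normal to the plane and applying the Mohr–Coulomb strength on the joint:
N' = W cosα = 648·cos27.5° = 574.8 kN/m
Driving force T = W sinα = 648·sin27.5° = 299.2 kN/m
Resisting force R = c_j·L + N'·tanφ = 0·14.7 + 574.8·tan33.5° = 0.0 + 380.4 = 380.4 kN/m
FS = R / T = 380.4 / 299.2 = 1.271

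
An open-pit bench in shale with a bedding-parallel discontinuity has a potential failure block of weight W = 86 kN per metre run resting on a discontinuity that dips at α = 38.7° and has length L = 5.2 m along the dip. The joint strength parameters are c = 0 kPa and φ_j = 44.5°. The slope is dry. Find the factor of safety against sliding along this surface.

FS = 1.23

Resolving the block weight along and normal to the plane and applying the Mohr–Coulomb strength on the joint:
N' = W cosα = 86·cos38.7° = 67.1 kN/m
Driving force T = W sinα = 86·sin38.7° = 53.8 kN/m
Resisting force R = c·L + N'·tanφ_j = 0·5.2 + 67.1·tan44.5° = 0.0 + 66.0 = 66.0 kN/m
FS = R / T = 66.0 / 53.8 = 1.227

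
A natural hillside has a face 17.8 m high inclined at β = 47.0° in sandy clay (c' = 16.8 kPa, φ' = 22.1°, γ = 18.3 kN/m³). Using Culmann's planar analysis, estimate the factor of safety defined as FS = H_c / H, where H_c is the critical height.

FS = 1.50

H_c = (4c'/γ) · sinβ cosφ' / [1 − cos(β − φ')]
    = (4·16.8/18.3) · sin47.0°·cos22.1° / [1 − cos24.9°]
    = 3.672 · 0.6776 / 0.0930 = 26.77 m
FS = H_c / H = 26.77 / 17.8 = 1.504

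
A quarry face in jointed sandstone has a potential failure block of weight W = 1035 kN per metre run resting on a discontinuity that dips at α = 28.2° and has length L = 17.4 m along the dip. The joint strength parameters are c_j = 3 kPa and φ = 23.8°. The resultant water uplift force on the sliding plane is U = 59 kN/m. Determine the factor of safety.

Resolving the block weight along and normal to the plane and applying the Mohr–Coulomb strength on the joint:
N' = W cosα − U = 1035·cos28.2° − 59 = 853.1 kN/m
Driving force T = W sinα = 1035·sin28.2° = 489.1 kN/m
Resisting force R = c_j·L + N'·tanφ = 3·17.4 + 853.1·tan23.8° = 52.2 + 376.3 = 428.5 kN/m
FS = R / T = 428.5 / 489.1 = 0.876

FS = 0.88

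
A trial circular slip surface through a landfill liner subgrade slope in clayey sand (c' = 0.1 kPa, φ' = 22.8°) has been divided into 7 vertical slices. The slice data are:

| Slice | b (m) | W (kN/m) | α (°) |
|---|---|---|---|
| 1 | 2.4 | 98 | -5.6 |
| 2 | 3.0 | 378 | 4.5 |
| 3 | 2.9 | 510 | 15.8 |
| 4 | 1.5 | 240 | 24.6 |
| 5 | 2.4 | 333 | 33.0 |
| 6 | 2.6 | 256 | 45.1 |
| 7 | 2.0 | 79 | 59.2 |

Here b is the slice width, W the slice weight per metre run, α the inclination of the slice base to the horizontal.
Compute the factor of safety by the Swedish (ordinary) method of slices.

Ordinary method of slices: FS = Σ[c'·Δl_i + (W_i cosα_i)·tanφ'] / Σ W_i sinα_i, with Δl_i = b_i / cosα_i.
Slice 1: Δl = 2.4/cos(-5.6°) = 2.412 m; N'_1 = 98·cos(-5.6°) = 97.5; c'Δl = 0.24; W sinα = -9.6
Slice 2: Δl = 3.0/cos4.5° = 3.009 m; N'_2 = 378·cos4.5° = 376.8; c'Δl = 0.30; W sinα = 29.7
Slice 3: Δl = 2.9/cos15.8° = 3.014 m; N'_3 = 510·cos15.8° = 490.7; c'Δl = 0.30; W sinα = 138.9
Slice 4: Δl = 1.5/cos24.6° = 1.650 m; N'_4 = 240·cos24.6° = 218.2; c'Δl = 0.16; W sinα = 99.9
Slice 5: Δl = 2.4/cos33.0° = 2.862 m; N'_5 = 333·cos33.0° = 279.3; c'Δl = 0.29; W sinα = 181.4
Slice 6: Δl = 2.6/cos45.1° = 3.683 m; N'_6 = 256·cos45.1° = 180.7; c'Δl = 0.37; W sinα = 181.3
Slice 7: Δl = 2.0/cos59.2° = 3.906 m; N'_7 = 79·cos59.2° = 40.5; c'Δl = 0.39; W sinα = 67.9
Σc'Δl = 2.1 kN/m; ΣN' = 1683.7 kN/m; ΣW sinα = 689.4 kN/m
Resisting = 2.1 + 1683.7·tan22.8° = 2.1 + 707.8 = 709.8 kN/m
FS = 709.8 / 689.4 = 1.030

FS = 1.03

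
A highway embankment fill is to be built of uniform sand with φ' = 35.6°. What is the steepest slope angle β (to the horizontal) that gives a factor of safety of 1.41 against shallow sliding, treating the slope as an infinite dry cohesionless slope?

For an infinite dry cohesionless slope FS = tanφ'/tanβ, so tanβ = tanφ' / FS.
tanβ = tan35.6° / 1.41 = 0.7159 / 1.41 = 0.5078
β = arctan(0.5078) = 26.92°

β = 26.9°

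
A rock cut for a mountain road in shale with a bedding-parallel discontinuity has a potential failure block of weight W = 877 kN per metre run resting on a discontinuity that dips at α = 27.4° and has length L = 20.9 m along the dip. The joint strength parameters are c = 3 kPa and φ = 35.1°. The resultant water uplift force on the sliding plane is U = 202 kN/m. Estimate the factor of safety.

Resolving the block weight along and normal to the plane and applying the Mohr–Coulomb strength on the joint:
N' = W cosα − U = 877·cos27.4° − 202 = 576.6 kN/m
Driving force T = W sinα = 877·sin27.4° = 403.6 kN/m
Resisting force R = c·L + N'·tanφ = 3·20.9 + 576.6·tan35.1° = 62.7 + 405.3 = 468.0 kN/m
FS = R / T = 468.0 / 403.6 = 1.159

FS = 1.16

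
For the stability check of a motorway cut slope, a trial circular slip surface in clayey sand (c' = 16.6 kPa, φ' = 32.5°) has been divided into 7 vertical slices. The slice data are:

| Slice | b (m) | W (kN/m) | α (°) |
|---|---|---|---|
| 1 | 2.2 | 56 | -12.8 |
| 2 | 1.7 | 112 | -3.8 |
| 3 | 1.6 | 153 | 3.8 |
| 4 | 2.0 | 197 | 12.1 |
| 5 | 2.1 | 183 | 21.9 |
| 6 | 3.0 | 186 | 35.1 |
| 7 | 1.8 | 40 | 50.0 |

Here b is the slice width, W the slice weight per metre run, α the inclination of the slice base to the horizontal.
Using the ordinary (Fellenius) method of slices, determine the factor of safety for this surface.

Ordinary method of slices: FS = Σ[c'·Δl_i + (W_i cosα_i)·tanφ'] / Σ W_i sinα_i, with Δl_i = b_i / cosα_i.
Slice 1: Δl = 2.2/cos(-12.8°) = 2.256 m; N'_1 = 56·cos(-12.8°) = 54.6; c'Δl = 37.45; W sinα = -12.4
Slice 2: Δl = 1.7/cos(-3.8°) = 1.704 m; N'_2 = 112·cos(-3.8°) = 111.8; c'Δl = 28.28; W sinα = -7.4
Slice 3: Δl = 1.6/cos3.8° = 1.604 m; N'_3 = 153·cos3.8° = 152.7; c'Δl = 26.62; W sinα = 10.1
Slice 4: Δl = 2.0/cos12.1° = 2.045 m; N'_4 = 197·cos12.1° = 192.6; c'Δl = 33.95; W sinα = 41.3
Slice 5: Δl = 2.1/cos21.9° = 2.263 m; N'_5 = 183·cos21.9° = 169.8; c'Δl = 37.57; W sinα = 68.3
Slice 6: Δl = 3.0/cos35.1° = 3.667 m; N'_6 = 186·cos35.1° = 152.2; c'Δl = 60.87; W sinα = 107.0
Slice 7: Δl = 1.8/cos50.0° = 2.800 m; N'_7 = 40·cos50.0° = 25.7; c'Δl = 46.49; W sinα = 30.6
Σc'Δl = 271.2 kN/m; ΣN' = 859.3 kN/m; ΣW sinα = 237.5 kN/m
Resisting = 271.2 + 859.3·tan32.5° = 271.2 + 547.5 = 818.7 kN/m
FS = 818.7 / 237.5 = 3.448

FS = 3.45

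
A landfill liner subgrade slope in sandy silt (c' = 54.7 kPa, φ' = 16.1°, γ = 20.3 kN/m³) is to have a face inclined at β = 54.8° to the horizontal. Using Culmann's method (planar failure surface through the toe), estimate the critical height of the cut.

H_c = 38.54 m

Culmann's analysis gives the critical failure plane at α_cr = (β + φ')/2 = (54.8 + 16.1)/2 = 35.5°, and the critical height
H_c = (4c'/γ) · sinβ cosφ' / [1 − cos(β − φ')]
    = (4·54.7/20.3) · sin54.8°·cos16.1° / [1 − cos(38.7°)]
    = 10.778 · 0.8171·0.9608 / [1 − 0.7804]
    = 10.778 · 0.7851 / 0.2196
    = 38.54 m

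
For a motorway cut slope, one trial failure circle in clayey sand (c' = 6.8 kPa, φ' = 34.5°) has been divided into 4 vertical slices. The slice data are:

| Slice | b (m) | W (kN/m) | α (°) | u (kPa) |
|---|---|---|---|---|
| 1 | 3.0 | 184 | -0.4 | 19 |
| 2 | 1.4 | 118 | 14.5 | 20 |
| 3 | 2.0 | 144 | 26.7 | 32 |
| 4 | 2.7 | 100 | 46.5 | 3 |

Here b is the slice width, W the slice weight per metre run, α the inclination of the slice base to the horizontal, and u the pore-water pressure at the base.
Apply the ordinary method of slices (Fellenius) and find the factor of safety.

FS = 1.79

Ordinary method of slices: FS = Σ[c'·Δl_i + (W_i cosα_i − u_i·Δl_i)·tanφ'] / Σ W_i sinα_i, with Δl_i = b_i / cosα_i.
Slice 1: Δl = 3.0/cos(-0.4°) = 3.000 m; N'_1 = 184·cos(-0.4°) − 19·3.000 = 127.0; c'Δl = 20.40; W sinα = -1.3
Slice 2: Δl = 1.4/cos14.5° = 1.446 m; N'_2 = 118·cos14.5° − 20·1.446 = 85.3; c'Δl = 9.83; W sinα = 29.5
Slice 3: Δl = 2.0/cos26.7° = 2.239 m; N'_3 = 144·cos26.7° − 32·2.239 = 57.0; c'Δl = 15.22; W sinα = 64.7
Slice 4: Δl = 2.7/cos46.5° = 3.922 m; N'_4 = 100·cos46.5° − 3·3.922 = 57.1; c'Δl = 26.67; W sinα = 72.5
Σc'Δl = 72.1 kN/m; ΣN' = 326.4 kN/m; ΣW sinα = 165.5 kN/m
Resisting = 72.1 + 326.4·tan34.5° = 72.1 + 224.3 = 296.5 kN/m
FS = 296.5 / 165.5 = 1.791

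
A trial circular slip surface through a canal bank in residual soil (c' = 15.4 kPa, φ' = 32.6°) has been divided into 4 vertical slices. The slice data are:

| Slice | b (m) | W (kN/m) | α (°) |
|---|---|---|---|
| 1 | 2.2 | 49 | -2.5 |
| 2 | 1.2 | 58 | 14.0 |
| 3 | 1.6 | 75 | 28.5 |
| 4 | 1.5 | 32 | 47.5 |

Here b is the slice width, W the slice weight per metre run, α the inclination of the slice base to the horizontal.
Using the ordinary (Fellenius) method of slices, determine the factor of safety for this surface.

Ordinary method of slices: FS = Σ[c'·Δl_i + (W_i cosα_i)·tanφ'] / Σ W_i sinα_i, with Δl_i = b_i / cosα_i.
Slice 1: Δl = 2.2/cos(-2.5°) = 2.202 m; N'_1 = 49·cos(-2.5°) = 49.0; c'Δl = 33.91; W sinα = -2.1
Slice 2: Δl = 1.2/cos14.0° = 1.237 m; N'_2 = 58·cos14.0° = 56.3; c'Δl = 19.05; W sinα = 14.0
Slice 3: Δl = 1.6/cos28.5° = 1.821 m; N'_3 = 75·cos28.5° = 65.9; c'Δl = 28.04; W sinα = 35.8
Slice 4: Δl = 1.5/cos47.5° = 2.220 m; N'_4 = 32·cos47.5° = 21.6; c'Δl = 34.19; W sinα = 23.6
Σc'Δl = 115.2 kN/m; ΣN' = 192.8 kN/m; ΣW sinα = 71.3 kN/m
Resisting = 115.2 + 192.8·tan32.6° = 115.2 + 123.3 = 238.5 kN/m
FS = 238.5 / 71.3 = 3.346

FS = 3.35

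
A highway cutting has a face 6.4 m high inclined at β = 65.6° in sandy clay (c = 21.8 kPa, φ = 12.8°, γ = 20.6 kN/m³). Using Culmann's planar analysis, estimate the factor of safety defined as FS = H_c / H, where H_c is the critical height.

H_c = (4c/γ) · sinβ cosφ / [1 − cos(β − φ)]
    = (4·21.8/20.6) · sin65.6°·cos12.8° / [1 − cos52.8°]
    = 4.233 · 0.8881 / 0.3954 = 9.51 m
FS = H_c / H = 9.51 / 6.4 = 1.485

FS = 1.49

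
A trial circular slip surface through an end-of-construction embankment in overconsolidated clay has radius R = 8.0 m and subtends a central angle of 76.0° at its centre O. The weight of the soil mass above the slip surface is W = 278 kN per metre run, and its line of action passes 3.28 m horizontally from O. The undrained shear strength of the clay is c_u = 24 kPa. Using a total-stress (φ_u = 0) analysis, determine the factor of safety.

Taking moments about the centre O, the resisting moment is provided by the undrained shear strength acting along the arc:
Arc length L_a = R·θ = 8.0·(76.0°·π/180) = 8.0·1.3265 = 10.61 m
M_R = c_u·L_a·R = 24·10.61·8.0 = 2037.4 kN·m/m
M_D = W·d = 278·3.28 = 911.8 kN·m/m
FS = M_R / M_D = 2037.4 / 911.8 = 2.234

FS = 2.23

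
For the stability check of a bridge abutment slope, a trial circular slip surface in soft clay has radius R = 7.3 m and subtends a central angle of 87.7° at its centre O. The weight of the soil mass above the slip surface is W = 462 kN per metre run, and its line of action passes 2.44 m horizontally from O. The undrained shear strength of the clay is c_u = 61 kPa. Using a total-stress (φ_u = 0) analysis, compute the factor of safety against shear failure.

Taking moments about the centre O, the resisting moment is provided by the undrained shear strength acting along the arc:
Arc length L_a = R·θ = 7.3·(87.7°·π/180) = 7.3·1.5307 = 11.17 m
M_R = c_u·L_a·R = 61·11.17·7.3 = 4975.7 kN·m/m
M_D = W·d = 462·2.44 = 1127.3 kN·m/m
FS = M_R / M_D = 4975.7 / 1127.3 = 4.414

FS = 4.41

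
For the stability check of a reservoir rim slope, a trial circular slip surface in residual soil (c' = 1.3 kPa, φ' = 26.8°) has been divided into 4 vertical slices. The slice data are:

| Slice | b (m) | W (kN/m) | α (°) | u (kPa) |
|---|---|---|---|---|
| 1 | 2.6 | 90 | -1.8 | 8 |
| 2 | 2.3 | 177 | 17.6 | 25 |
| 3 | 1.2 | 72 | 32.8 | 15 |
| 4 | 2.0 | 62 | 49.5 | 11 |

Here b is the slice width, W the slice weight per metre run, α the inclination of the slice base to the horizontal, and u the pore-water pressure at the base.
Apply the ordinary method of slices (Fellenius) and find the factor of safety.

Ordinary method of slices: FS = Σ[c'·Δl_i + (W_i cosα_i − u_i·Δl_i)·tanφ'] / Σ W_i sinα_i, with Δl_i = b_i / cosα_i.
Slice 1: Δl = 2.6/cos(-1.8°) = 2.601 m; N'_1 = 90·cos(-1.8°) − 8·2.601 = 69.1; c'Δl = 3.38; W sinα = -2.8
Slice 2: Δl = 2.3/cos17.6° = 2.413 m; N'_2 = 177·cos17.6° − 25·2.413 = 108.4; c'Δl = 3.14; W sinα = 53.5
Slice 3: Δl = 1.2/cos32.8° = 1.428 m; N'_3 = 72·cos32.8° − 15·1.428 = 39.1; c'Δl = 1.86; W sinα = 39.0
Slice 4: Δl = 2.0/cos49.5° = 3.080 m; N'_4 = 62·cos49.5° − 11·3.080 = 6.4; c'Δl = 4.00; W sinα = 47.1
Σc'Δl = 12.4 kN/m; ΣN' = 223.0 kN/m; ΣW sinα = 136.8 kN/m
Resisting = 12.4 + 223.0·tan26.8° = 12.4 + 112.7 = 125.0 kN/m
FS = 125.0 / 136.8 = 0.914

FS = 0.91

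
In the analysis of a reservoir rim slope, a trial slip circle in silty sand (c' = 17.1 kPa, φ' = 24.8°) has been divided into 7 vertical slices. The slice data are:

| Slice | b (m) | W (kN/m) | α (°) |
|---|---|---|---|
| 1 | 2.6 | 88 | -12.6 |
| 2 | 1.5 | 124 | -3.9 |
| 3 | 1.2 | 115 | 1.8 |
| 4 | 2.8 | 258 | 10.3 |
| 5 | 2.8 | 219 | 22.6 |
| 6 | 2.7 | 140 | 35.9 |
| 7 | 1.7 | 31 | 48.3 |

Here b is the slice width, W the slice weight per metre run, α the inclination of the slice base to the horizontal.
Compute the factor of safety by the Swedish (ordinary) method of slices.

Ordinary method of slices: FS = Σ[c'·Δl_i + (W_i cosα_i)·tanφ'] / Σ W_i sinα_i, with Δl_i = b_i / cosα_i.
Slice 1: Δl = 2.6/cos(-12.6°) = 2.664 m; N'_1 = 88·cos(-12.6°) = 85.9; c'Δl = 45.56; W sinα = -19.2
Slice 2: Δl = 1.5/cos(-3.9°) = 1.503 m; N'_2 = 124·cos(-3.9°) = 123.7; c'Δl = 25.71; W sinα = -8.4
Slice 3: Δl = 1.2/cos1.8° = 1.201 m; N'_3 = 115·cos1.8° = 114.9; c'Δl = 20.53; W sinα = 3.6
Slice 4: Δl = 2.8/cos10.3° = 2.846 m; N'_4 = 258·cos10.3° = 253.8; c'Δl = 48.66; W sinα = 46.1
Slice 5: Δl = 2.8/cos22.6° = 3.033 m; N'_5 = 219·cos22.6° = 202.2; c'Δl = 51.86; W sinα = 84.2
Slice 6: Δl = 2.7/cos35.9° = 3.333 m; N'_6 = 140·cos35.9° = 113.4; c'Δl = 57.00; W sinα = 82.1
Slice 7: Δl = 1.7/cos48.3° = 2.556 m; N'_7 = 31·cos48.3° = 20.6; c'Δl = 43.70; W sinα = 23.1
Σc'Δl = 293.0 kN/m; ΣN' = 914.6 kN/m; ΣW sinα = 211.5 kN/m
Resisting = 293.0 + 914.6·tan24.8° = 293.0 + 422.6 = 715.6 kN/m
FS = 715.6 / 211.5 = 3.383

FS = 3.38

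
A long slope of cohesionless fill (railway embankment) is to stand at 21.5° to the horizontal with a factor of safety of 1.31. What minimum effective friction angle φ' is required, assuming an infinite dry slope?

FS = tanφ'/tanβ ⇒ tanφ' = FS · tanβ = 1.31 · tan21.5° = 0.5160
φ' = arctan(0.5160) = 27.29°

φ' = 27.3°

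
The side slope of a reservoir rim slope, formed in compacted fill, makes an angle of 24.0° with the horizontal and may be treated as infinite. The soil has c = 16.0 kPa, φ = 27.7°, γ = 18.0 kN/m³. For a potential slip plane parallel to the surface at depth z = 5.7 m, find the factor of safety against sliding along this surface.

FS = 1.60

For an infinite slope with a slip plane parallel to the surface (no pore pressure): FS = [c + γz cos²β tanφ] / [γz sinβ cosβ].
γz = 18.0·5.7 = 102.60 kN/m²
Numerator = 16.0 + 102.60·cos²24.0°·tan27.7° = 16.0 + 102.60·0.8346·0.5250 = 60.955 kPa
Denominator = 102.60·sin24.0°·cos24.0° = 102.60·0.4067·0.9135 = 38.123 kPa
FS = 60.955 / 38.123 = 1.599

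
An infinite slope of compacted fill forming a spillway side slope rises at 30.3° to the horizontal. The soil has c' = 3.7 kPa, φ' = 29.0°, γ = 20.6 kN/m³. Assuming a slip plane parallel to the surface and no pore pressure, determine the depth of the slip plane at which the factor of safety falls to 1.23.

z = 1.47 m

Setting FS = 1.23 in FS = [c' + γz cos²β tanφ'] / [γz sinβ cosβ] and solving for z:
z = c' / [γ cosβ (FS·sinβ − cosβ·tanφ')]
  = 3.7 / [20.6·cos30.3°·(1.23·sin30.3° − cos30.3°·tan29.0°)]
  = 3.7 / [20.6·0.8634·(1.23·0.5045 − 0.8634·0.5543)]
  = 3.7 / 2.5253 = 1.465 m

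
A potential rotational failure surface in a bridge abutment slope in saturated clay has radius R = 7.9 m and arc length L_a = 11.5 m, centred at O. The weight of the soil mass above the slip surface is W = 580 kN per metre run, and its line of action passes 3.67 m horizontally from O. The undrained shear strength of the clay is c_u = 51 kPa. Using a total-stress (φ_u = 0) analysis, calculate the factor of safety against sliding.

Taking moments about the centre O, the resisting moment is provided by the undrained shear strength acting along the arc:
M_R = c_u·L_a·R = 51·11.50·7.9 = 4633.4 kN·m/m
M_D = W·d = 580·3.67 = 2128.6 kN·m/m
FS = M_R / M_D = 4633.4 / 2128.6 = 2.177

FS = 2.18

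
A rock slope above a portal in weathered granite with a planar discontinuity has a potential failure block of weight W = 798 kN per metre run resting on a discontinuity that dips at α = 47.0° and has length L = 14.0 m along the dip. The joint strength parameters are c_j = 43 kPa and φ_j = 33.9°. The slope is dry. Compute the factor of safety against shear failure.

Resolving the block weight along and normal to the plane and applying the Mohr–Coulomb strength on the joint:
N' = W cosα = 798·cos47.0° = 544.2 kN/m
Driving force T = W sinα = 798·sin47.0° = 583.6 kN/m
Resisting force R = c_j·L + N'·tanφ_j = 43·14.0 + 544.2·tan33.9° = 602.0 + 365.7 = 967.7 kN/m
FS = R / T = 967.7 / 583.6 = 1.658

FS = 1.66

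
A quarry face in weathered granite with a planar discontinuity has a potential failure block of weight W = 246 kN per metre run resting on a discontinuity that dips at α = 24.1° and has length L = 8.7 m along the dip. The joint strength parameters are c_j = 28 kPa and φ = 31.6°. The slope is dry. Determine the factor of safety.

FS = 3.80

Resolving the block weight along and normal to the plane and applying the Mohr–Coulomb strength on the joint:
N' = W cosα = 246·cos24.1° = 224.6 kN/m
Driving force T = W sinα = 246·sin24.1° = 100.4 kN/m
Resisting force R = c_j·L + N'·tanφ = 28·8.7 + 224.6·tan31.6° = 243.6 + 138.1 = 381.7 kN/m
FS = R / T = 381.7 / 100.4 = 3.800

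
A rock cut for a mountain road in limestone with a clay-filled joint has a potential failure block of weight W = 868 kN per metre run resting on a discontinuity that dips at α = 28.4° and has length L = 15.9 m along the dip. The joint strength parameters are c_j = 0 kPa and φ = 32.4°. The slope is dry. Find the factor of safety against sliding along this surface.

FS = 1.17

Resolving the block weight along and normal to the plane and applying the Mohr–Coulomb strength on the joint:
N' = W cosα = 868·cos28.4° = 763.5 kN/m
Driving force T = W sinα = 868·sin28.4° = 412.8 kN/m
Resisting force R = c_j·L + N'·tanφ = 0·15.9 + 763.5·tan32.4° = 0.0 + 484.6 = 484.6 kN/m
FS = R / T = 484.6 / 412.8 = 1.174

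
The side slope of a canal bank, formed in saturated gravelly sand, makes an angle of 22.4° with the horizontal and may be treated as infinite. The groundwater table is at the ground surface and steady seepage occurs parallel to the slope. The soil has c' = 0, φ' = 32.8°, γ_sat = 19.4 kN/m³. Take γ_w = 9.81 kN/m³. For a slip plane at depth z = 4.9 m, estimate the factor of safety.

FS = 0.77

With seepage parallel to the slope and the water table at the surface, the effective normal stress on the slip plane uses the buoyant unit weight γ' = γ_sat − γ_w while the driving shear stress uses γ_sat:
FS = [c' + γ' z cos²β tanφ'] / [γ_sat z sinβ cosβ]
(For c' = 0 this reduces to FS = (γ'/γ_sat)·tanφ'/tanβ.)
γ' = 19.4 − 9.81 = 9.59 kN/m³
Numerator = 0.0 + 9.59·4.9·cos²22.4°·tan32.8° = 0.0 + 9.59·4.9·0.8548·0.6445 = 25.886 kPa
Denominator = 19.4·4.9·sin22.4°·cos22.4° = 19.4·4.9·0.3811·0.9245 = 33.491 kPa
FS = 25.886 / 33.491 = 0.773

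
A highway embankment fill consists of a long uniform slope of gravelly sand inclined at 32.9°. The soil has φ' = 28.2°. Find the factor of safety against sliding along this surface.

FS = 0.83

For a dry cohesionless infinite slope the factor of safety is FS = tanφ' / tanβ.
FS = tan28.2° / tan32.9° = 0.5362 / 0.6469 = 0.829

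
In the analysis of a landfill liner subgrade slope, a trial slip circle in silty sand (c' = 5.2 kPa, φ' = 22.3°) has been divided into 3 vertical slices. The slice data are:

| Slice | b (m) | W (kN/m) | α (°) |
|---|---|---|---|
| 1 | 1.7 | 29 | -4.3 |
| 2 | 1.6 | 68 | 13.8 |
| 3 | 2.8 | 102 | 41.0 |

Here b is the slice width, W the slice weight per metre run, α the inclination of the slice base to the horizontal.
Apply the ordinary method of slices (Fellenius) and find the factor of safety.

Ordinary method of slices: FS = Σ[c'·Δl_i + (W_i cosα_i)·tanφ'] / Σ W_i sinα_i, with Δl_i = b_i / cosα_i.
Slice 1: Δl = 1.7/cos(-4.3°) = 1.705 m; N'_1 = 29·cos(-4.3°) = 28.9; c'Δl = 8.86; W sinα = -2.2
Slice 2: Δl = 1.6/cos13.8° = 1.648 m; N'_2 = 68·cos13.8° = 66.0; c'Δl = 8.57; W sinα = 16.2
Slice 3: Δl = 2.8/cos41.0° = 3.710 m; N'_3 = 102·cos41.0° = 77.0; c'Δl = 19.29; W sinα = 66.9
Σc'Δl = 36.7 kN/m; ΣN' = 171.9 kN/m; ΣW sinα = 81.0 kN/m
Resisting = 36.7 + 171.9·tan22.3° = 36.7 + 70.5 = 107.2 kN/m
FS = 107.2 / 81.0 = 1.325

FS = 1.32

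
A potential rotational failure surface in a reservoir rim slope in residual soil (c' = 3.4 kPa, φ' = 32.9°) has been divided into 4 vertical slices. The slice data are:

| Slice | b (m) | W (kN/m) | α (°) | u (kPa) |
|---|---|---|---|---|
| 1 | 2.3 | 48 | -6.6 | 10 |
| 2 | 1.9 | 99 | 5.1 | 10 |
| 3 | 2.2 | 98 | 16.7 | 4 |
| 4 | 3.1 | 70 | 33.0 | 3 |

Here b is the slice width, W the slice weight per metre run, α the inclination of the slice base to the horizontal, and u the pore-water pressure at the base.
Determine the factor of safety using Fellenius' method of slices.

FS = 2.70

Ordinary method of slices: FS = Σ[c'·Δl_i + (W_i cosα_i − u_i·Δl_i)·tanφ'] / Σ W_i sinα_i, with Δl_i = b_i / cosα_i.
Slice 1: Δl = 2.3/cos(-6.6°) = 2.315 m; N'_1 = 48·cos(-6.6°) − 10·2.315 = 24.5; c'Δl = 7.87; W sinα = -5.5
Slice 2: Δl = 1.9/cos5.1° = 1.908 m; N'_2 = 99·cos5.1° − 10·1.908 = 79.5; c'Δl = 6.49; W sinα = 8.8
Slice 3: Δl = 2.2/cos16.7° = 2.297 m; N'_3 = 98·cos16.7° − 4·2.297 = 84.7; c'Δl = 7.81; W sinα = 28.2
Slice 4: Δl = 3.1/cos33.0° = 3.696 m; N'_4 = 70·cos33.0° − 3·3.696 = 47.6; c'Δl = 12.57; W sinα = 38.1
Σc'Δl = 34.7 kN/m; ΣN' = 236.4 kN/m; ΣW sinα = 69.6 kN/m
Resisting = 34.7 + 236.4·tan32.9° = 34.7 + 152.9 = 187.6 kN/m
FS = 187.6 / 69.6 = 2.697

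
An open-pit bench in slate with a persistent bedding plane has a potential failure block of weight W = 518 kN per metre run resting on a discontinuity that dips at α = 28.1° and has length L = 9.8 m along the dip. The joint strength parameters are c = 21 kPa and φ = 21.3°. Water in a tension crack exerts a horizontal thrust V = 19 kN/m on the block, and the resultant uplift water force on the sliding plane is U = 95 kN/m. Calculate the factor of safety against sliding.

Resolving the block weight along and normal to the plane and applying the Mohr–Coulomb strength on the joint:
N' = W cosα − U − V sinα = 518·cos28.1° − 95 − 19·sin28.1° = 353.0 kN/m
Driving force T = W sinα + V cosα = 518·sin28.1° + 19·cos28.1° = 260.7 kN/m
Resisting force R = c·L + N'·tanφ = 21·9.8 + 353.0·tan21.3° = 205.8 + 137.6 = 343.4 kN/m
FS = R / T = 343.4 / 260.7 = 1.317

FS = 1.32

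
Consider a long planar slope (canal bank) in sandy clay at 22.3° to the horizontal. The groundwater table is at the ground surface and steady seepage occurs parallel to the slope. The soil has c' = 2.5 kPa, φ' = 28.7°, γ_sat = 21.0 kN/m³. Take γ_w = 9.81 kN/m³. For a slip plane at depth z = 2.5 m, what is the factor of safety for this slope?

FS = 0.85

With seepage parallel to the slope and the water table at the surface, the effective normal stress on the slip plane uses the buoyant unit weight γ' = γ_sat − γ_w while the driving shear stress uses γ_sat:
FS = [c' + γ' z cos²β tanφ'] / [γ_sat z sinβ cosβ]
γ' = 21.0 − 9.81 = 11.19 kN/m³
Numerator = 2.5 + 11.19·2.5·cos²22.3°·tan28.7° = 2.5 + 11.19·2.5·0.8560·0.5475 = 15.611 kPa
Denominator = 21.0·2.5·sin22.3°·cos22.3° = 21.0·2.5·0.3795·0.9252 = 18.432 kPa
FS = 15.611 / 18.432 = 0.847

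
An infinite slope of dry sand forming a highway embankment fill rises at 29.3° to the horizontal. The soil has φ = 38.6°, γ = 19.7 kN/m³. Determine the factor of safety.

For a dry cohesionless infinite slope the factor of safety is FS = tanφ / tanβ.
FS = tan38.6° / tan29.3° = 0.7983 / 0.5612 = 1.423

FS = 1.42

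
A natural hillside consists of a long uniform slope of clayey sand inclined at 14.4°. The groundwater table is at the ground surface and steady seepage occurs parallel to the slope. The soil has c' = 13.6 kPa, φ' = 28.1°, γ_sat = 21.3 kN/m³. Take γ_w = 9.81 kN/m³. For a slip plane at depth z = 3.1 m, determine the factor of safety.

With seepage parallel to the slope and the water table at the surface, the effective normal stress on the slip plane uses the buoyant unit weight γ' = γ_sat − γ_w while the driving shear stress uses γ_sat:
FS = [c' + γ' z cos²β tanφ'] / [γ_sat z sinβ cosβ]
γ' = 21.3 − 9.81 = 11.49 kN/m³
Numerator = 13.6 + 11.49·3.1·cos²14.4°·tan28.1° = 13.6 + 11.49·3.1·0.9382·0.5340 = 31.443 kPa
Denominator = 21.3·3.1·sin14.4°·cos14.4° = 21.3·3.1·0.2487·0.9686 = 15.905 kPa
FS = 31.443 / 15.905 = 1.977

FS = 1.98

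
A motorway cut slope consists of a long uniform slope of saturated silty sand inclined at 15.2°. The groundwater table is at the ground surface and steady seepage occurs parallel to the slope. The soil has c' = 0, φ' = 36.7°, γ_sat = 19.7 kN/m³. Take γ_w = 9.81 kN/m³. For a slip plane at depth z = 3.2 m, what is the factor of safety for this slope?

FS = 1.38

With seepage parallel to the slope and the water table at the surface, the effective normal stress on the slip plane uses the buoyant unit weight γ' = γ_sat − γ_w while the driving shear stress uses γ_sat:
FS = [c' + γ' z cos²β tanφ'] / [γ_sat z sinβ cosβ]
(For c' = 0 this reduces to FS = (γ'/γ_sat)·tanφ'/tanβ.)
γ' = 19.7 − 9.81 = 9.89 kN/m³
Numerator = 0.0 + 9.89·3.2·cos²15.2°·tan36.7° = 0.0 + 9.89·3.2·0.9313·0.7454 = 21.968 kPa
Denominator = 19.7·3.2·sin15.2°·cos15.2° = 19.7·3.2·0.2622·0.9650 = 15.950 kPa
FS = 21.968 / 15.950 = 1.377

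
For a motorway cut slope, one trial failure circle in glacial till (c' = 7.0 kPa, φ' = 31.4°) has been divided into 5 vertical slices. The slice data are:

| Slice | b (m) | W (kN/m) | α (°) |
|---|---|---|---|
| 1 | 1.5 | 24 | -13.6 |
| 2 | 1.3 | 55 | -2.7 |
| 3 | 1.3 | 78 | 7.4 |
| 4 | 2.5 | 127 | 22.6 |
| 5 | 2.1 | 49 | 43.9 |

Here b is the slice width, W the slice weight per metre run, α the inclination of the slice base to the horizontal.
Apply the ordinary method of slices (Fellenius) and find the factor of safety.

FS = 3.03

Ordinary method of slices: FS = Σ[c'·Δl_i + (W_i cosα_i)·tanφ'] / Σ W_i sinα_i, with Δl_i = b_i / cosα_i.
Slice 1: Δl = 1.5/cos(-13.6°) = 1.543 m; N'_1 = 24·cos(-13.6°) = 23.3; c'Δl = 10.80; W sinα = -5.6
Slice 2: Δl = 1.3/cos(-2.7°) = 1.301 m; N'_2 = 55·cos(-2.7°) = 54.9; c'Δl = 9.11; W sinα = -2.6
Slice 3: Δl = 1.3/cos7.4° = 1.311 m; N'_3 = 78·cos7.4° = 77.4; c'Δl = 9.18; W sinα = 10.0
Slice 4: Δl = 2.5/cos22.6° = 2.708 m; N'_4 = 127·cos22.6° = 117.2; c'Δl = 18.96; W sinα = 48.8
Slice 5: Δl = 2.1/cos43.9° = 2.914 m; N'_5 = 49·cos43.9° = 35.3; c'Δl = 20.40; W sinα = 34.0
Σc'Δl = 68.4 kN/m; ΣN' = 308.2 kN/m; ΣW sinα = 84.6 kN/m
Resisting = 68.4 + 308.2·tan31.4° = 68.4 + 188.1 = 256.6 kN/m
FS = 256.6 / 84.6 = 3.033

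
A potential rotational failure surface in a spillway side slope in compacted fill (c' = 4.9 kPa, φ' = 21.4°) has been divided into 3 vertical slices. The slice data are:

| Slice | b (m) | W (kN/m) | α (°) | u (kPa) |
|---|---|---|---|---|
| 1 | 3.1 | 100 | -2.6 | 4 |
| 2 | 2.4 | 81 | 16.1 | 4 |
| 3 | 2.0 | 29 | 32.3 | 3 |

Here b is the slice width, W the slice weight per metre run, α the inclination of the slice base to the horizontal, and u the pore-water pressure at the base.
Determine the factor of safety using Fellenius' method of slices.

FS = 3.19

Ordinary method of slices: FS = Σ[c'·Δl_i + (W_i cosα_i − u_i·Δl_i)·tanφ'] / Σ W_i sinα_i, with Δl_i = b_i / cosα_i.
Slice 1: Δl = 3.1/cos(-2.6°) = 3.103 m; N'_1 = 100·cos(-2.6°) − 4·3.103 = 87.5; c'Δl = 15.21; W sinα = -4.5
Slice 2: Δl = 2.4/cos16.1° = 2.498 m; N'_2 = 81·cos16.1° − 4·2.498 = 67.8; c'Δl = 12.24; W sinα = 22.5
Slice 3: Δl = 2.0/cos32.3° = 2.366 m; N'_3 = 29·cos32.3° − 3·2.366 = 17.4; c'Δl = 11.59; W sinα = 15.5
Σc'Δl = 39.0 kN/m; ΣN' = 172.7 kN/m; ΣW sinα = 33.4 kN/m
Resisting = 39.0 + 172.7·tan21.4° = 39.0 + 67.7 = 106.7 kN/m
FS = 106.7 / 33.4 = 3.193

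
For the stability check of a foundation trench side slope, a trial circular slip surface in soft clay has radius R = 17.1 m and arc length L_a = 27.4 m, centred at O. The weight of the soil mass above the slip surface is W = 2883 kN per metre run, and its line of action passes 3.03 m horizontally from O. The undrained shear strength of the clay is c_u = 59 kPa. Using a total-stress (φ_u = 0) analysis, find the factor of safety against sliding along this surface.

FS = 3.16

Taking moments about the centre O, the resisting moment is provided by the undrained shear strength acting along the arc:
M_R = c_u·L_a·R = 59·27.40·17.1 = 27643.9 kN·m/m
M_D = W·d = 2883·3.03 = 8735.5 kN·m/m
FS = M_R / M_D = 27643.9 / 8735.5 = 3.165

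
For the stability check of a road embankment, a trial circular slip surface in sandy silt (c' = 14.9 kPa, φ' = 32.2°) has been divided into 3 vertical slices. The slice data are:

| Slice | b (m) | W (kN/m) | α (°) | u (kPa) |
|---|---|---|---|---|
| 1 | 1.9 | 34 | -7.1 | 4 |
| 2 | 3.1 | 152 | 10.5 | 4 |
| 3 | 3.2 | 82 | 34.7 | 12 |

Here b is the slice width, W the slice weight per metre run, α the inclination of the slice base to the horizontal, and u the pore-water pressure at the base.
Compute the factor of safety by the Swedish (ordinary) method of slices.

FS = 3.55

Ordinary method of slices: FS = Σ[c'·Δl_i + (W_i cosα_i − u_i·Δl_i)·tanφ'] / Σ W_i sinα_i, with Δl_i = b_i / cosα_i.
Slice 1: Δl = 1.9/cos(-7.1°) = 1.915 m; N'_1 = 34·cos(-7.1°) − 4·1.915 = 26.1; c'Δl = 28.53; W sinα = -4.2
Slice 2: Δl = 3.1/cos10.5° = 3.153 m; N'_2 = 152·cos10.5° − 4·3.153 = 136.8; c'Δl = 46.98; W sinα = 27.7
Slice 3: Δl = 3.2/cos34.7° = 3.892 m; N'_3 = 82·cos34.7° − 12·3.892 = 20.7; c'Δl = 57.99; W sinα = 46.7
Σc'Δl = 133.5 kN/m; ΣN' = 183.6 kN/m; ΣW sinα = 70.2 kN/m
Resisting = 133.5 + 183.6·tan32.2° = 133.5 + 115.6 = 249.1 kN/m
FS = 249.1 / 70.2 = 3.550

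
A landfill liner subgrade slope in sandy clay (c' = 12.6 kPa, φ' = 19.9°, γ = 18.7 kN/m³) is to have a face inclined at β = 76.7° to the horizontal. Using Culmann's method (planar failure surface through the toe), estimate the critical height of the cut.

H_c = 5.45 m

Culmann's analysis gives the critical failure plane at α_cr = (β + φ')/2 = (76.7 + 19.9)/2 = 48.3°, and the critical height
H_c = (4c'/γ) · sinβ cosφ' / [1 − cos(β − φ')]
    = (4·12.6/18.7) · sin76.7°·cos19.9° / [1 − cos(56.8°)]
    = 2.695 · 0.9732·0.9403 / [1 − 0.5476]
    = 2.695 · 0.9151 / 0.4524
    = 5.45 m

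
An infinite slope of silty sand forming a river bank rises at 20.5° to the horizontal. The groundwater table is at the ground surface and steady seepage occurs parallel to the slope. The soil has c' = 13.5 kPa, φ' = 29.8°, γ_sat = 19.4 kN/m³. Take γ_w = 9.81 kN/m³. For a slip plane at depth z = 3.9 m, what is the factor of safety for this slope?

With seepage parallel to the slope and the water table at the surface, the effective normal stress on the slip plane uses the buoyant unit weight γ' = γ_sat − γ_w while the driving shear stress uses γ_sat:
FS = [c' + γ' z cos²β tanφ'] / [γ_sat z sinβ cosβ]
γ' = 19.4 − 9.81 = 9.59 kN/m³
Numerator = 13.5 + 9.59·3.9·cos²20.5°·tan29.8° = 13.5 + 9.59·3.9·0.8774·0.5727 = 32.293 kPa
Denominator = 19.4·3.9·sin20.5°·cos20.5° = 19.4·3.9·0.3502·0.9367 = 24.819 kPa
FS = 32.293 / 24.819 = 1.301

FS = 1.30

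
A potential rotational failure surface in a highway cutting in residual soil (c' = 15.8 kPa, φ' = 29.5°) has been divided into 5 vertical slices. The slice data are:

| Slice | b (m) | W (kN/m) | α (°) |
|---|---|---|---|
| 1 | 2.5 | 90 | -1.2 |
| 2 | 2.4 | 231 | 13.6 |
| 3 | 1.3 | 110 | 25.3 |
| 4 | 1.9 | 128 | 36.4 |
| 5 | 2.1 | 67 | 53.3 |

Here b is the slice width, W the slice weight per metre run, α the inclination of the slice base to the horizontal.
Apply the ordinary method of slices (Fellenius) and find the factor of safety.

FS = 2.22

Ordinary method of slices: FS = Σ[c'·Δl_i + (W_i cosα_i)·tanφ'] / Σ W_i sinα_i, with Δl_i = b_i / cosα_i.
Slice 1: Δl = 2.5/cos(-1.2°) = 2.501 m; N'_1 = 90·cos(-1.2°) = 90.0; c'Δl = 39.51; W sinα = -1.9
Slice 2: Δl = 2.4/cos13.6° = 2.469 m; N'_2 = 231·cos13.6° = 224.5; c'Δl = 39.01; W sinα = 54.3
Slice 3: Δl = 1.3/cos25.3° = 1.438 m; N'_3 = 110·cos25.3° = 99.4; c'Δl = 22.72; W sinα = 47.0
Slice 4: Δl = 1.9/cos36.4° = 2.361 m; N'_4 = 128·cos36.4° = 103.0; c'Δl = 37.30; W sinα = 76.0
Slice 5: Δl = 2.1/cos53.3° = 3.514 m; N'_5 = 67·cos53.3° = 40.0; c'Δl = 55.52; W sinα = 53.7
Σc'Δl = 194.1 kN/m; ΣN' = 557.0 kN/m; ΣW sinα = 229.1 kN/m
Resisting = 194.1 + 557.0·tan29.5° = 194.1 + 315.1 = 509.2 kN/m
FS = 509.2 / 229.1 = 2.222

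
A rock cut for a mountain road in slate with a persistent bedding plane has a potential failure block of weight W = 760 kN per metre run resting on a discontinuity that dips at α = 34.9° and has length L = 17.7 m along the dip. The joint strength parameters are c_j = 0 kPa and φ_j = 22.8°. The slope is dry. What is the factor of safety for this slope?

FS = 0.60

Resolving the block weight along and normal to the plane and applying the Mohr–Coulomb strength on the joint:
N' = W cosα = 760·cos34.9° = 623.3 kN/m
Driving force T = W sinα = 760·sin34.9° = 434.8 kN/m
Resisting force R = c_j·L + N'·tanφ_j = 0·17.7 + 623.3·tan22.8° = 0.0 + 262.0 = 262.0 kN/m
FS = R / T = 262.0 / 434.8 = 0.603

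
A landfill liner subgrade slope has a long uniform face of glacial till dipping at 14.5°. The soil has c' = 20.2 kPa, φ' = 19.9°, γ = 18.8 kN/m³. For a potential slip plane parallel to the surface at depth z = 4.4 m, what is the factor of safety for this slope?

For an infinite slope with a slip plane parallel to the surface (no pore pressure): FS = [c' + γz cos²β tanφ'] / [γz sinβ cosβ].
γz = 18.8·4.4 = 82.72 kN/m²
Numerator = 20.2 + 82.72·cos²14.5°·tan19.9° = 20.2 + 82.72·0.9373·0.3620 = 48.267 kPa
Denominator = 82.72·sin14.5°·cos14.5° = 82.72·0.2504·0.9681 = 20.052 kPa
FS = 48.267 / 20.052 = 2.407

FS = 2.41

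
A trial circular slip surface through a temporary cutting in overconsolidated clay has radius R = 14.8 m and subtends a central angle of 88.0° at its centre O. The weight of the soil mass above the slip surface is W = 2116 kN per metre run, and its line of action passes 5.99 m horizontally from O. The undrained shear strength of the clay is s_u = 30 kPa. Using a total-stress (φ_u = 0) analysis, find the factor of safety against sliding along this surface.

FS = 0.80

Taking moments about the centre O, the resisting moment is provided by the undrained shear strength acting along the arc:
Arc length L_a = R·θ = 14.8·(88.0°·π/180) = 14.8·1.5359 = 22.73 m
M_R = s_u·L_a·R = 30·22.73·14.8 = 10092.6 kN·m/m
M_D = W·d = 2116·5.99 = 12674.8 kN·m/m
FS = M_R / M_D = 10092.6 / 12674.8 = 0.796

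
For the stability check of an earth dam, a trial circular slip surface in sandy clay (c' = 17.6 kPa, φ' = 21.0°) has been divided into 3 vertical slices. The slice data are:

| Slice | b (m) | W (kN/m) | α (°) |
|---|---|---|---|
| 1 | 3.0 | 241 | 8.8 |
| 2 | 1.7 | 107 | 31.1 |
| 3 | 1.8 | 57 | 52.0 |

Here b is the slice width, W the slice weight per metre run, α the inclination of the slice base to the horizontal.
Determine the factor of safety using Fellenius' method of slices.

Ordinary method of slices: FS = Σ[c'·Δl_i + (W_i cosα_i)·tanφ'] / Σ W_i sinα_i, with Δl_i = b_i / cosα_i.
Slice 1: Δl = 3.0/cos8.8° = 3.036 m; N'_1 = 241·cos8.8° = 238.2; c'Δl = 53.43; W sinα = 36.9
Slice 2: Δl = 1.7/cos31.1° = 1.985 m; N'_2 = 107·cos31.1° = 91.6; c'Δl = 34.94; W sinα = 55.3
Slice 3: Δl = 1.8/cos52.0° = 2.924 m; N'_3 = 57·cos52.0° = 35.1; c'Δl = 51.46; W sinα = 44.9
Σc'Δl = 139.8 kN/m; ΣN' = 364.9 kN/m; ΣW sinα = 137.1 kN/m
Resisting = 139.8 + 364.9·tan21.0° = 139.8 + 140.1 = 279.9 kN/m
FS = 279.9 / 137.1 = 2.042

FS = 2.04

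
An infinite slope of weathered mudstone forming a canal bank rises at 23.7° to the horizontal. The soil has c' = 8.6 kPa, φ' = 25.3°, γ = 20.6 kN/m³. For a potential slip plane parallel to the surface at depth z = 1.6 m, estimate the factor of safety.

FS = 1.79

For an infinite slope with a slip plane parallel to the surface (no pore pressure): FS = [c' + γz cos²β tanφ'] / [γz sinβ cosβ].
γz = 20.6·1.6 = 32.96 kN/m²
Numerator = 8.6 + 32.96·cos²23.7°·tan25.3° = 8.6 + 32.96·0.8384·0.4727 = 21.663 kPa
Denominator = 32.96·sin23.7°·cos23.7° = 32.96·0.4019·0.9157 = 12.131 kPa
FS = 21.663 / 12.131 = 1.786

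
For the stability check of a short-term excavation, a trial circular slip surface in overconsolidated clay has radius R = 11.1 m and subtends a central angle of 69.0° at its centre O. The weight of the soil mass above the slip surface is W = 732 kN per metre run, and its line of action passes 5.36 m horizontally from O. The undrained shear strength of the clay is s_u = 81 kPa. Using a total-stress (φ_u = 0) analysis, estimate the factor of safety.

FS = 3.06

Taking moments about the centre O, the resisting moment is provided by the undrained shear strength acting along the arc:
Arc length L_a = R·θ = 11.1·(69.0°·π/180) = 11.1·1.2043 = 13.37 m
M_R = s_u·L_a·R = 81·13.37·11.1 = 12018.7 kN·m/m
M_D = W·d = 732·5.36 = 3923.5 kN·m/m
FS = M_R / M_D = 12018.7 / 3923.5 = 3.063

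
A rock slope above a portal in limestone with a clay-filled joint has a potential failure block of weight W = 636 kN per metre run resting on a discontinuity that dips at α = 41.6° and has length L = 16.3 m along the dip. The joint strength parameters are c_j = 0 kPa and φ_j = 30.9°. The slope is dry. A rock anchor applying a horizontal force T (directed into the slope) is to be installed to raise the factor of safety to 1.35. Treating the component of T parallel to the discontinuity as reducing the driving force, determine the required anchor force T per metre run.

T = 203 kN/m

Resolving forces along and normal to the sliding plane, with the horizontal anchor force T adding T·sinα to the effective normal force and T·cosα acting up the plane against the driving force:
FS = [c_jL + (W cosα + T sinα) tanφ_j] / [W sinα − T cosα]
Without the anchor: N' = 475.6 kN/m, driving T_d = 422.3 kN/m, resisting R = 0·16.3 + 475.6·tan30.9° = 284.6 kN/m, FS = 0.67.
Setting FS = 1.35 and solving for T:
1.35·(422.3 − T cos41.6°) = 284.6 + T sin41.6°·tan30.9°
T·(sin41.6°·tan30.9° + 1.35·cos41.6°) = 1.35·422.3 − 284.6
T·(0.6639·0.5985 + 1.35·0.7478) = 570.0 − 284.6 = 285.4
T·1.4069 = 285.4
T = 202.9 kN/m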